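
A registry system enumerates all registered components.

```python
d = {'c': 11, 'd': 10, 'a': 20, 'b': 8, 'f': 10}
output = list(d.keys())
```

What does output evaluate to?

Step 1: d.keys() returns the dictionary keys in insertion order.
Therefore output = ['c', 'd', 'a', 'b', 'f'].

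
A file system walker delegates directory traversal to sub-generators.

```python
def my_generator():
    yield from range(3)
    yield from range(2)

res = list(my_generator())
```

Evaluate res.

Step 1: Trace yields in order:
  yield 0
  yield 1
  yield 2
  yield 0
  yield 1
Therefore res = [0, 1, 2, 0, 1].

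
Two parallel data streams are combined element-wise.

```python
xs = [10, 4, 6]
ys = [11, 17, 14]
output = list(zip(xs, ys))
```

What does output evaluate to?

Step 1: zip pairs elements at same index:
  Index 0: (10, 11)
  Index 1: (4, 17)
  Index 2: (6, 14)
Therefore output = [(10, 11), (4, 17), (6, 14)].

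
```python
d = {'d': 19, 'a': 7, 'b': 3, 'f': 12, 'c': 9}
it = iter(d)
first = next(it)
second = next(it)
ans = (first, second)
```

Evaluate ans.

Step 1: iter(d) iterates over keys: ['d', 'a', 'b', 'f', 'c'].
Step 2: first = next(it) = 'd', second = next(it) = 'a'.
Therefore ans = ('d', 'a').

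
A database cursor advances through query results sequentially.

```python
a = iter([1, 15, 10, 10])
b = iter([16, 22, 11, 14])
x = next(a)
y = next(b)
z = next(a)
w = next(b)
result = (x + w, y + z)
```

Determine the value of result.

Step 1: a iterates [1, 15, 10, 10], b iterates [16, 22, 11, 14].
Step 2: x = next(a) = 1, y = next(b) = 16.
Step 3: z = next(a) = 15, w = next(b) = 22.
Step 4: result = (1 + 22, 16 + 15) = (23, 31).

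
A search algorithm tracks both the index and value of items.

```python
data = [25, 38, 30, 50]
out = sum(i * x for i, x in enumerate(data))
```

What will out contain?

Step 1: Compute i * x for each (i, x) in enumerate([25, 38, 30, 50]):
  i=0, x=25: 0*25 = 0
  i=1, x=38: 1*38 = 38
  i=2, x=30: 2*30 = 60
  i=3, x=50: 3*50 = 150
Step 2: sum = 0 + 38 + 60 + 150 = 248.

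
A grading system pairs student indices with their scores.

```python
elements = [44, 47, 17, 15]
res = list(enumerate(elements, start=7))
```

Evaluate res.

Step 1: enumerate with start=7:
  (7, 44)
  (8, 47)
  (9, 17)
  (10, 15)
Therefore res = [(7, 44), (8, 47), (9, 17), (10, 15)].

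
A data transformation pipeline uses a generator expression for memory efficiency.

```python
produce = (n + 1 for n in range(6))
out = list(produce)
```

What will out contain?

Step 1: For each n in range(6), compute n+1:
  n=0: 0+1 = 1
  n=1: 1+1 = 2
  n=2: 2+1 = 3
  n=3: 3+1 = 4
  n=4: 4+1 = 5
  n=5: 5+1 = 6
Therefore out = [1, 2, 3, 4, 5, 6].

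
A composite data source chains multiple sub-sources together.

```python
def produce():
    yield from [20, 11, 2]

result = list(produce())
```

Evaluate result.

Step 1: yield from delegates to the iterable, yielding each element.
Step 2: Collected values: [20, 11, 2].
Therefore result = [20, 11, 2].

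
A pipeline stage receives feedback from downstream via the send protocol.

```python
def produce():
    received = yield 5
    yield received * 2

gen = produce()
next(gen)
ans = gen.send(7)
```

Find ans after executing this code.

Step 1: next(gen) advances to first yield, producing 5.
Step 2: send(7) resumes, received = 7.
Step 3: yield received * 2 = 7 * 2 = 14.
Therefore ans = 14.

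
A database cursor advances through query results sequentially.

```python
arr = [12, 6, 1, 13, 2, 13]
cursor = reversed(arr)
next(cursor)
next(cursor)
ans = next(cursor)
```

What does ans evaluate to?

Step 1: reversed([12, 6, 1, 13, 2, 13]) gives iterator: [13, 2, 13, 1, 6, 12].
Step 2: First next() = 13, second next() = 2.
Step 3: Third next() = 13.
Therefore ans = 13.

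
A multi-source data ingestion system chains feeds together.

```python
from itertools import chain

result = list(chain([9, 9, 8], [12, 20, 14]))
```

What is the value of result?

Step 1: chain() concatenates iterables: [9, 9, 8] + [12, 20, 14].
Therefore result = [9, 9, 8, 12, 20, 14].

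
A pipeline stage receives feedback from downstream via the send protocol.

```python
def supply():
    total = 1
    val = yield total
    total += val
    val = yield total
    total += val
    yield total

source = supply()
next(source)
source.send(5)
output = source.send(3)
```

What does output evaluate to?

Step 1: next() -> yield total=1.
Step 2: send(5) -> val=5, total = 1+5 = 6, yield 6.
Step 3: send(3) -> val=3, total = 6+3 = 9, yield 9.
Therefore output = 9.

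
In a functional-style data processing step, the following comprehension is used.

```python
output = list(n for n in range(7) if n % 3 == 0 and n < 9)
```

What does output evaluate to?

Step 1: Filter range(7) where n % 3 == 0 and n < 9:
  n=0: both conditions met, included
  n=1: excluded (1 % 3 != 0)
  n=2: excluded (2 % 3 != 0)
  n=3: both conditions met, included
  n=4: excluded (4 % 3 != 0)
  n=5: excluded (5 % 3 != 0)
  n=6: both conditions met, included
Therefore output = [0, 3, 6].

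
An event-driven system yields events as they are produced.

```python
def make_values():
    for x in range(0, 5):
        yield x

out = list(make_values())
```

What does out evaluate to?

Step 1: The generator yields each value from range(0, 5).
Step 2: list() consumes all yields: [0, 1, 2, 3, 4].
Therefore out = [0, 1, 2, 3, 4].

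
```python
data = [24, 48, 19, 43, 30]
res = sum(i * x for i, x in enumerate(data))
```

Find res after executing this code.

Step 1: Compute i * x for each (i, x) in enumerate([24, 48, 19, 43, 30]):
  i=0, x=24: 0*24 = 0
  i=1, x=48: 1*48 = 48
  i=2, x=19: 2*19 = 38
  i=3, x=43: 3*43 = 129
  i=4, x=30: 4*30 = 120
Step 2: sum = 0 + 48 + 38 + 129 + 120 = 335.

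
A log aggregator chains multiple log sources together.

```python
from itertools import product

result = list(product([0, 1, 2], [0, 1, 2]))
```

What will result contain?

Step 1: product([0, 1, 2], [0, 1, 2]) gives all pairs:
  (0, 0)
  (0, 1)
  (0, 2)
  (1, 0)
  (1, 1)
  (1, 2)
  (2, 0)
  (2, 1)
  (2, 2)
Therefore result = [(0, 0), (0, 1), (0, 2), (1, 0), (1, 1), (1, 2), (2, 0), (2, 1), (2, 2)].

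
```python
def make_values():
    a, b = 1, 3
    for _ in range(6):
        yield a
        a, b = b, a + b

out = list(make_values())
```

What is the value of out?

Step 1: Fibonacci-like sequence starting with a=1, b=3:
  Iteration 1: yield a=1, then a,b = 3,4
  Iteration 2: yield a=3, then a,b = 4,7
  Iteration 3: yield a=4, then a,b = 7,11
  Iteration 4: yield a=7, then a,b = 11,18
  Iteration 5: yield a=11, then a,b = 18,29
  Iteration 6: yield a=18, then a,b = 29,47
Therefore out = [1, 3, 4, 7, 11, 18].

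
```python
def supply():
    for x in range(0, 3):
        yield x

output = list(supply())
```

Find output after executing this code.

Step 1: The generator yields each value from range(0, 3).
Step 2: list() consumes all yields: [0, 1, 2].
Therefore output = [0, 1, 2].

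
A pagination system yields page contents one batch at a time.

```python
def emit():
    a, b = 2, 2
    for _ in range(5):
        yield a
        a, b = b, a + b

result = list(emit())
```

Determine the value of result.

Step 1: Fibonacci-like sequence starting with a=2, b=2:
  Iteration 1: yield a=2, then a,b = 2,4
  Iteration 2: yield a=2, then a,b = 4,6
  Iteration 3: yield a=4, then a,b = 6,10
  Iteration 4: yield a=6, then a,b = 10,16
  Iteration 5: yield a=10, then a,b = 16,26
Therefore result = [2, 2, 4, 6, 10].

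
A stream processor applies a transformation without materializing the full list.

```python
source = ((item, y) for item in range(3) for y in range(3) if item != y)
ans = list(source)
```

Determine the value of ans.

Step 1: Nested generator over range(3) x range(3) where item != y:
  (0, 0): excluded (item == y)
  (0, 1): included
  (0, 2): included
  (1, 0): included
  (1, 1): excluded (item == y)
  (1, 2): included
  (2, 0): included
  (2, 1): included
  (2, 2): excluded (item == y)
Therefore ans = [(0, 1), (0, 2), (1, 0), (1, 2), (2, 0), (2, 1)].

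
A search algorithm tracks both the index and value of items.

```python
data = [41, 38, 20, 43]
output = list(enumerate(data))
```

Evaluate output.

Step 1: enumerate pairs each element with its index:
  (0, 41)
  (1, 38)
  (2, 20)
  (3, 43)
Therefore output = [(0, 41), (1, 38), (2, 20), (3, 43)].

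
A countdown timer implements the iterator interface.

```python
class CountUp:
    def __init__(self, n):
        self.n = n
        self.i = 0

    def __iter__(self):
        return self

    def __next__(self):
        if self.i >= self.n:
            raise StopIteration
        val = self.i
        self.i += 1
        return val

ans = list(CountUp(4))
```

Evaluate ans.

Step 1: CountUp(4) creates an iterator counting 0 to 3.
Step 2: list() consumes all values: [0, 1, 2, 3].
Therefore ans = [0, 1, 2, 3].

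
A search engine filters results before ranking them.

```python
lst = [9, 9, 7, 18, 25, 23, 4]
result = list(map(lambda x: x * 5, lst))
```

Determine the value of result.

Step 1: Apply lambda x: x * 5 to each element:
  9 -> 45
  9 -> 45
  7 -> 35
  18 -> 90
  25 -> 125
  23 -> 115
  4 -> 20
Therefore result = [45, 45, 35, 90, 125, 115, 20].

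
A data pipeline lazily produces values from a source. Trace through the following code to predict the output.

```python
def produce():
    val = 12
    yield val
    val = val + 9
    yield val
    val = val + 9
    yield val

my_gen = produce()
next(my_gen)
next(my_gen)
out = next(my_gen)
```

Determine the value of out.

Step 1: Trace through generator execution:
  Yield 1: val starts at 12, yield 12
  Yield 2: val = 12 + 9 = 21, yield 21
  Yield 3: val = 21 + 9 = 30, yield 30
Step 2: First next() gets 12, second next() gets the second value, third next() yields 30.
Therefore out = 30.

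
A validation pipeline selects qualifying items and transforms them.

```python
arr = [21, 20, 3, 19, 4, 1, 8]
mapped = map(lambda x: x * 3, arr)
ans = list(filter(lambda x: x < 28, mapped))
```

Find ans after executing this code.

Step 1: Map x * 3:
  21 -> 63
  20 -> 60
  3 -> 9
  19 -> 57
  4 -> 12
  1 -> 3
  8 -> 24
Step 2: Filter for < 28:
  63: removed
  60: removed
  9: kept
  57: removed
  12: kept
  3: kept
  24: kept
Therefore ans = [9, 12, 3, 24].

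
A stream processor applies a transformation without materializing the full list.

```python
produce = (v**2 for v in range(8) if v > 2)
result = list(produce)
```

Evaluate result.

Step 1: For range(8), keep v > 2, then square:
  v=0: 0 <= 2, excluded
  v=1: 1 <= 2, excluded
  v=2: 2 <= 2, excluded
  v=3: 3 > 2, yield 3**2 = 9
  v=4: 4 > 2, yield 4**2 = 16
  v=5: 5 > 2, yield 5**2 = 25
  v=6: 6 > 2, yield 6**2 = 36
  v=7: 7 > 2, yield 7**2 = 49
Therefore result = [9, 16, 25, 36, 49].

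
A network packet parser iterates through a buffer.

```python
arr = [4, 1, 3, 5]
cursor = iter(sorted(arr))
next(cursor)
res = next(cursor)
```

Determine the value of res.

Step 1: sorted([4, 1, 3, 5]) = [1, 3, 4, 5].
Step 2: Create iterator and skip 1 elements.
Step 3: next() returns 3.
Therefore res = 3.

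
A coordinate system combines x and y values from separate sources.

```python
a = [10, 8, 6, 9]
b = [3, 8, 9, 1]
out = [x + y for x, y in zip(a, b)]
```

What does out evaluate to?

Step 1: Add corresponding elements:
  10 + 3 = 13
  8 + 8 = 16
  6 + 9 = 15
  9 + 1 = 10
Therefore out = [13, 16, 15, 10].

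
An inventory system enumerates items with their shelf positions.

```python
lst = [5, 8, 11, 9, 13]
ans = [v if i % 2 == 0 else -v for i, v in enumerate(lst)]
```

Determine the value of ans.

Step 1: For each (i, v), keep v if i is even, negate if odd:
  i=0 (even): keep 5
  i=1 (odd): negate to -8
  i=2 (even): keep 11
  i=3 (odd): negate to -9
  i=4 (even): keep 13
Therefore ans = [5, -8, 11, -9, 13].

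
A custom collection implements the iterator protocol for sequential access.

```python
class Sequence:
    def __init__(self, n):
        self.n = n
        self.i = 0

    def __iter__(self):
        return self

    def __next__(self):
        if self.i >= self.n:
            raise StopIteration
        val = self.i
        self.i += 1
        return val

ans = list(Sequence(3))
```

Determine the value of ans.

Step 1: Sequence(3) creates an iterator counting 0 to 2.
Step 2: list() consumes all values: [0, 1, 2].
Therefore ans = [0, 1, 2].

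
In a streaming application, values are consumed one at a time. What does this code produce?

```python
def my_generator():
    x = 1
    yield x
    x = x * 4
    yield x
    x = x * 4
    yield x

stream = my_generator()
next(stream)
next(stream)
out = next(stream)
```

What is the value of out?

Step 1: Trace through generator execution:
  Yield 1: x starts at 1, yield 1
  Yield 2: x = 1 * 4 = 4, yield 4
  Yield 3: x = 4 * 4 = 16, yield 16
Step 2: First next() gets 1, second next() gets the second value, third next() yields 16.
Therefore out = 16.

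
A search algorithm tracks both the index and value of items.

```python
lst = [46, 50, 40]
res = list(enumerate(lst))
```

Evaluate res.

Step 1: enumerate pairs each element with its index:
  (0, 46)
  (1, 50)
  (2, 40)
Therefore res = [(0, 46), (1, 50), (2, 40)].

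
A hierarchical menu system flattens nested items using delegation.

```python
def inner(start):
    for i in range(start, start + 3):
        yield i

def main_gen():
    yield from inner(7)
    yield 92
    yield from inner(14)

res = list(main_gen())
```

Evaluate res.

Step 1: main_gen() delegates to inner(7):
  yield 7
  yield 8
  yield 9
Step 2: yield 92
Step 3: Delegates to inner(14):
  yield 14
  yield 15
  yield 16
Therefore res = [7, 8, 9, 92, 14, 15, 16].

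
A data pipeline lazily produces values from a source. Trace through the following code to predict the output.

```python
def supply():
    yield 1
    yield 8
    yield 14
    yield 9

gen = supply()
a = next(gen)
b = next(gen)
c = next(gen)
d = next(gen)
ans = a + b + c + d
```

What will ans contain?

Step 1: Create generator and consume all values:
  a = next(gen) = 1
  b = next(gen) = 8
  c = next(gen) = 14
  d = next(gen) = 9
Step 2: ans = 1 + 8 + 14 + 9 = 32.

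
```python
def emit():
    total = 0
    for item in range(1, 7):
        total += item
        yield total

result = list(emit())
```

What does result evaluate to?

Step 1: Generator accumulates running sum:
  item=1: total = 1, yield 1
  item=2: total = 3, yield 3
  item=3: total = 6, yield 6
  item=4: total = 10, yield 10
  item=5: total = 15, yield 15
  item=6: total = 21, yield 21
Therefore result = [1, 3, 6, 10, 15, 21].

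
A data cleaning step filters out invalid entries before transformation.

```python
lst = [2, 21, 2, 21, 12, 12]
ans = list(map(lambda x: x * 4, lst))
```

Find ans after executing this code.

Step 1: Apply lambda x: x * 4 to each element:
  2 -> 8
  21 -> 84
  2 -> 8
  21 -> 84
  12 -> 48
  12 -> 48
Therefore ans = [8, 84, 8, 84, 48, 48].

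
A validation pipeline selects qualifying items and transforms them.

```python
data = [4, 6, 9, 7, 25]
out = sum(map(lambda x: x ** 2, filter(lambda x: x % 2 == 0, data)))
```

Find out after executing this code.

Step 1: Filter even numbers from [4, 6, 9, 7, 25]: [4, 6]
Step 2: Square each: [16, 36]
Step 3: Sum = 52.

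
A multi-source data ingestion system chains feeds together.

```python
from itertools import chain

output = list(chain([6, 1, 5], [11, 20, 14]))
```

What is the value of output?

Step 1: chain() concatenates iterables: [6, 1, 5] + [11, 20, 14].
Therefore output = [6, 1, 5, 11, 20, 14].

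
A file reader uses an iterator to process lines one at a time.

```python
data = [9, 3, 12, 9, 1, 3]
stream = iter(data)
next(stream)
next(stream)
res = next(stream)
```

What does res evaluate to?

Step 1: Create iterator over [9, 3, 12, 9, 1, 3].
Step 2: next() consumes 9.
Step 3: next() consumes 3.
Step 4: next() returns 12.
Therefore res = 12.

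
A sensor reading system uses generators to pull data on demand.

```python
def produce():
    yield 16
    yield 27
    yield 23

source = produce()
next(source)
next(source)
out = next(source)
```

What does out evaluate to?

Step 1: produce() creates a generator.
Step 2: next(source) yields 16 (consumed and discarded).
Step 3: next(source) yields 27 (consumed and discarded).
Step 4: next(source) yields 23, assigned to out.
Therefore out = 23.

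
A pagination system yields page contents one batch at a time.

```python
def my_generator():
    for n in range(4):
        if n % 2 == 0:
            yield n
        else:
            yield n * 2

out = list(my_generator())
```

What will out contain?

Step 1: For each n in range(4), yield n if even, else n*2:
  n=0 (even): yield 0
  n=1 (odd): yield 1*2 = 2
  n=2 (even): yield 2
  n=3 (odd): yield 3*2 = 6
Therefore out = [0, 2, 2, 6].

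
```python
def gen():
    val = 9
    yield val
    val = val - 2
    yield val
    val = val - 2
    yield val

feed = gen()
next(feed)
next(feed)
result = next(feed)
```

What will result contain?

Step 1: Trace through generator execution:
  Yield 1: val starts at 9, yield 9
  Yield 2: val = 9 - 2 = 7, yield 7
  Yield 3: val = 7 - 2 = 5, yield 5
Step 2: First next() gets 9, second next() gets the second value, third next() yields 5.
Therefore result = 5.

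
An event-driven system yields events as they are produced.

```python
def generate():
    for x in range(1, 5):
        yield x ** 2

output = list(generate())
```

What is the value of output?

Step 1: For each x in range(1, 5), yield x**2:
  x=1: yield 1**2 = 1
  x=2: yield 2**2 = 4
  x=3: yield 3**2 = 9
  x=4: yield 4**2 = 16
Therefore output = [1, 4, 9, 16].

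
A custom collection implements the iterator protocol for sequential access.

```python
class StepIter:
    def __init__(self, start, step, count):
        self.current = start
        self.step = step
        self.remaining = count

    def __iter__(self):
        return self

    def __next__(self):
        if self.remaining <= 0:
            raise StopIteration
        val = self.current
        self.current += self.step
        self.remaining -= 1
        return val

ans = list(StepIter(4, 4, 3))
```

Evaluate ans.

Step 1: StepIter starts at 4, increments by 4, for 3 steps:
  Yield 4, then current += 4
  Yield 8, then current += 4
  Yield 12, then current += 4
Therefore ans = [4, 8, 12].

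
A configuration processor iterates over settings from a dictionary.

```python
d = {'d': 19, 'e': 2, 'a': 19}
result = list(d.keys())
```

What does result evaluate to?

Step 1: d.keys() returns the dictionary keys in insertion order.
Therefore result = ['d', 'e', 'a'].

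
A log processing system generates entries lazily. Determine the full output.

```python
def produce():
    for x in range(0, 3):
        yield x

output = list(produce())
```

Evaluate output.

Step 1: The generator yields each value from range(0, 3).
Step 2: list() consumes all yields: [0, 1, 2].
Therefore output = [0, 1, 2].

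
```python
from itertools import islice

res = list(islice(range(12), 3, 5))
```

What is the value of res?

Step 1: islice(range(12), 3, 5) takes elements at indices [3, 5).
Step 2: Elements: [3, 4].
Therefore res = [3, 4].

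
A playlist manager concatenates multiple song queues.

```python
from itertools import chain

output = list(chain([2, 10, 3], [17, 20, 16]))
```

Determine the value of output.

Step 1: chain() concatenates iterables: [2, 10, 3] + [17, 20, 16].
Therefore output = [2, 10, 3, 17, 20, 16].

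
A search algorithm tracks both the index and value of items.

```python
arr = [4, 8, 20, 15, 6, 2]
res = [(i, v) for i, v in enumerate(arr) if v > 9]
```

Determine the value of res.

Step 1: Filter enumerate([4, 8, 20, 15, 6, 2]) keeping v > 9:
  (0, 4): 4 <= 9, excluded
  (1, 8): 8 <= 9, excluded
  (2, 20): 20 > 9, included
  (3, 15): 15 > 9, included
  (4, 6): 6 <= 9, excluded
  (5, 2): 2 <= 9, excluded
Therefore res = [(2, 20), (3, 15)].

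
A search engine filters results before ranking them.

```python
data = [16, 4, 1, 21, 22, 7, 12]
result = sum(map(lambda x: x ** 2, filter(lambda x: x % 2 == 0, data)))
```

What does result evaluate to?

Step 1: Filter even numbers from [16, 4, 1, 21, 22, 7, 12]: [16, 4, 22, 12]
Step 2: Square each: [256, 16, 484, 144]
Step 3: Sum = 900.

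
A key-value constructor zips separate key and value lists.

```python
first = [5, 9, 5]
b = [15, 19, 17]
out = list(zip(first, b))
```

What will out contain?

Step 1: zip pairs elements at same index:
  Index 0: (5, 15)
  Index 1: (9, 19)
  Index 2: (5, 17)
Therefore out = [(5, 15), (9, 19), (5, 17)].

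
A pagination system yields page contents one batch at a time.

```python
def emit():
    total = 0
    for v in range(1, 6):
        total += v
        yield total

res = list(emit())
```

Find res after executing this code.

Step 1: Generator accumulates running sum:
  v=1: total = 1, yield 1
  v=2: total = 3, yield 3
  v=3: total = 6, yield 6
  v=4: total = 10, yield 10
  v=5: total = 15, yield 15
Therefore res = [1, 3, 6, 10, 15].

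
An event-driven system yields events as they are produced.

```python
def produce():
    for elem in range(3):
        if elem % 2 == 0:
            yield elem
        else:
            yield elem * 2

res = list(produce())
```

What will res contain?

Step 1: For each elem in range(3), yield elem if even, else elem*2:
  elem=0 (even): yield 0
  elem=1 (odd): yield 1*2 = 2
  elem=2 (even): yield 2
Therefore res = [0, 2, 2].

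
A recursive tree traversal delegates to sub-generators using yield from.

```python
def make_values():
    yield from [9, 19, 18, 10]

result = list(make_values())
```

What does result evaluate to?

Step 1: yield from delegates to the iterable, yielding each element.
Step 2: Collected values: [9, 19, 18, 10].
Therefore result = [9, 19, 18, 10].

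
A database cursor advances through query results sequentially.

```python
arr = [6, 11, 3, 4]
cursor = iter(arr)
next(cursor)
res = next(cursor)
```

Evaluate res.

Step 1: Create iterator over [6, 11, 3, 4].
Step 2: next() consumes 6.
Step 3: next() returns 11.
Therefore res = 11.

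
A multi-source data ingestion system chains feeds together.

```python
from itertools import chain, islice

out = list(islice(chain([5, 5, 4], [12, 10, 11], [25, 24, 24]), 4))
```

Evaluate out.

Step 1: chain([5, 5, 4], [12, 10, 11], [25, 24, 24]) = [5, 5, 4, 12, 10, 11, 25, 24, 24].
Step 2: islice takes first 4 elements: [5, 5, 4, 12].
Therefore out = [5, 5, 4, 12].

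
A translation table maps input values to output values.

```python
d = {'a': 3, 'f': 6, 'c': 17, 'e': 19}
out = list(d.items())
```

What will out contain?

Step 1: d.items() returns (key, value) pairs in insertion order.
Therefore out = [('a', 3), ('f', 6), ('c', 17), ('e', 19)].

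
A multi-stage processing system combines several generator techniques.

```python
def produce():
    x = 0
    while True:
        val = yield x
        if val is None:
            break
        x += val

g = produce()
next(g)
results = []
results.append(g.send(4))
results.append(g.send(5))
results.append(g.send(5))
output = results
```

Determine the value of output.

Step 1: next(g) -> yield 0.
Step 2: send(4) -> x = 4, yield 4.
Step 3: send(5) -> x = 9, yield 9.
Step 4: send(5) -> x = 14, yield 14.
Therefore output = [4, 9, 14].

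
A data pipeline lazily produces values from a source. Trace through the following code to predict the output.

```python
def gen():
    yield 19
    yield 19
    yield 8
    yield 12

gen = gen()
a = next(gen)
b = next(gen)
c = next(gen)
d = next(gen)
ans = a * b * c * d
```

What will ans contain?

Step 1: Create generator and consume all values:
  a = next(gen) = 19
  b = next(gen) = 19
  c = next(gen) = 8
  d = next(gen) = 12
Step 2: ans = 19 * 19 * 8 * 12 = 34656.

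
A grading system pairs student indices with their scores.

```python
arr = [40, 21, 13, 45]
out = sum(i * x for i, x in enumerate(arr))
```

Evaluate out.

Step 1: Compute i * x for each (i, x) in enumerate([40, 21, 13, 45]):
  i=0, x=40: 0*40 = 0
  i=1, x=21: 1*21 = 21
  i=2, x=13: 2*13 = 26
  i=3, x=45: 3*45 = 135
Step 2: sum = 0 + 21 + 26 + 135 = 182.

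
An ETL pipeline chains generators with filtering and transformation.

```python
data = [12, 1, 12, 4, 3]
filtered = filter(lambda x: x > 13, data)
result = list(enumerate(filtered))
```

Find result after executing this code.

Step 1: Filter [12, 1, 12, 4, 3] for > 13: [].
Step 2: enumerate re-indexes from 0: [].
Therefore result = [].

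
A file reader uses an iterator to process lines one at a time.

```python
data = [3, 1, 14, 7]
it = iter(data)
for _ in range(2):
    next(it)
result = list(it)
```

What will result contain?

Step 1: Create iterator over [3, 1, 14, 7].
Step 2: Advance 2 positions (consuming [3, 1]).
Step 3: list() collects remaining elements: [14, 7].
Therefore result = [14, 7].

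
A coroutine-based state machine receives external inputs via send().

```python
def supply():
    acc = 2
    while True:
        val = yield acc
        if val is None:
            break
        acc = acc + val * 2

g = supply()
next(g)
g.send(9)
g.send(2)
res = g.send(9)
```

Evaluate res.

Step 1: next() -> yield acc=2.
Step 2: send(9) -> val=9, acc = 2 + 9*2 = 20, yield 20.
Step 3: send(2) -> val=2, acc = 20 + 2*2 = 24, yield 24.
Step 4: send(9) -> val=9, acc = 24 + 9*2 = 42, yield 42.
Therefore res = 42.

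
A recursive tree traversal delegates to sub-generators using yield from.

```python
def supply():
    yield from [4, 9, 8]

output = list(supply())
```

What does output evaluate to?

Step 1: yield from delegates to the iterable, yielding each element.
Step 2: Collected values: [4, 9, 8].
Therefore output = [4, 9, 8].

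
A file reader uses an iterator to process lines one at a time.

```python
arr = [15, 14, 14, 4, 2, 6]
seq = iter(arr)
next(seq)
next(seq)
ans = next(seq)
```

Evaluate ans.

Step 1: Create iterator over [15, 14, 14, 4, 2, 6].
Step 2: next() consumes 15.
Step 3: next() consumes 14.
Step 4: next() returns 14.
Therefore ans = 14.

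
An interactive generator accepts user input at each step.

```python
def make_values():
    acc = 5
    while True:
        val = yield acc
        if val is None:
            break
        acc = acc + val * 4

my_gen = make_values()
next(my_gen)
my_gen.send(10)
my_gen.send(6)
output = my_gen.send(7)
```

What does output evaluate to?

Step 1: next() -> yield acc=5.
Step 2: send(10) -> val=10, acc = 5 + 10*4 = 45, yield 45.
Step 3: send(6) -> val=6, acc = 45 + 6*4 = 69, yield 69.
Step 4: send(7) -> val=7, acc = 69 + 7*4 = 97, yield 97.
Therefore output = 97.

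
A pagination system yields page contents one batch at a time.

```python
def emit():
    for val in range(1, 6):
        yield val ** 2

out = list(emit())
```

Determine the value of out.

Step 1: For each val in range(1, 6), yield val**2:
  val=1: yield 1**2 = 1
  val=2: yield 2**2 = 4
  val=3: yield 3**2 = 9
  val=4: yield 4**2 = 16
  val=5: yield 5**2 = 25
Therefore out = [1, 4, 9, 16, 25].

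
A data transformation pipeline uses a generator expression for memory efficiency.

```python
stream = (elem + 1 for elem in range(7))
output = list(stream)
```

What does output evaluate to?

Step 1: For each elem in range(7), compute elem+1:
  elem=0: 0+1 = 1
  elem=1: 1+1 = 2
  elem=2: 2+1 = 3
  elem=3: 3+1 = 4
  elem=4: 4+1 = 5
  elem=5: 5+1 = 6
  elem=6: 6+1 = 7
Therefore output = [1, 2, 3, 4, 5, 6, 7].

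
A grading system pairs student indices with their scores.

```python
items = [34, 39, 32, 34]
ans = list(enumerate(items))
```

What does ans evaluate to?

Step 1: enumerate pairs each element with its index:
  (0, 34)
  (1, 39)
  (2, 32)
  (3, 34)
Therefore ans = [(0, 34), (1, 39), (2, 32), (3, 34)].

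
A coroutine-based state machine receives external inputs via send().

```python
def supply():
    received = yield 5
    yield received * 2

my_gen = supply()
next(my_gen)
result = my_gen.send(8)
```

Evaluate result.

Step 1: next(my_gen) advances to first yield, producing 5.
Step 2: send(8) resumes, received = 8.
Step 3: yield received * 2 = 8 * 2 = 16.
Therefore result = 16.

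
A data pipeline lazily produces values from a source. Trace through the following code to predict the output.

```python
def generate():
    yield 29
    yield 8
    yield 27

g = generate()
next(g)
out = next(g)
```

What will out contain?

Step 1: generate() creates a generator.
Step 2: next(g) yields 29 (consumed and discarded).
Step 3: next(g) yields 8, assigned to out.
Therefore out = 8.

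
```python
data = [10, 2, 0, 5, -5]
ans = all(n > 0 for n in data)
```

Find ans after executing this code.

Step 1: Check n > 0 for each element in [10, 2, 0, 5, -5]:
  10 > 0: True
  2 > 0: True
  0 > 0: False
  5 > 0: True
  -5 > 0: False
Step 2: all() returns False.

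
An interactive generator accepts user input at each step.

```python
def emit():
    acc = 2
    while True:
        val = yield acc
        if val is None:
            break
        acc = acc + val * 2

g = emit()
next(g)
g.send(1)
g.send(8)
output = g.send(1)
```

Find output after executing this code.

Step 1: next() -> yield acc=2.
Step 2: send(1) -> val=1, acc = 2 + 1*2 = 4, yield 4.
Step 3: send(8) -> val=8, acc = 4 + 8*2 = 20, yield 20.
Step 4: send(1) -> val=1, acc = 20 + 1*2 = 22, yield 22.
Therefore output = 22.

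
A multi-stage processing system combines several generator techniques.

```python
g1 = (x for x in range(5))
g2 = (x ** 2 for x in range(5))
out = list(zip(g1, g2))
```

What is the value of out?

Step 1: g1 produces [0, 1, 2, 3, 4].
Step 2: g2 produces [0, 1, 4, 9, 16].
Step 3: zip pairs them: [(0, 0), (1, 1), (2, 4), (3, 9), (4, 16)].
Therefore out = [(0, 0), (1, 1), (2, 4), (3, 9), (4, 16)].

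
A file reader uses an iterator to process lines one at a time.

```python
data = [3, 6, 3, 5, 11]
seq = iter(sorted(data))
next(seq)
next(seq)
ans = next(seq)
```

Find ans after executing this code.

Step 1: sorted([3, 6, 3, 5, 11]) = [3, 3, 5, 6, 11].
Step 2: Create iterator and skip 2 elements.
Step 3: next() returns 5.
Therefore ans = 5.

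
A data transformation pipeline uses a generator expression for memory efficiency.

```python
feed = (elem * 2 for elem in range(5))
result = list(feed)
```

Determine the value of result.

Step 1: For each elem in range(5), compute elem*2:
  elem=0: 0*2 = 0
  elem=1: 1*2 = 2
  elem=2: 2*2 = 4
  elem=3: 3*2 = 6
  elem=4: 4*2 = 8
Therefore result = [0, 2, 4, 6, 8].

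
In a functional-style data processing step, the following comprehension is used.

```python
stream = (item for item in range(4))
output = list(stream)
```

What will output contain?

Step 1: Generator expression iterates range(4): [0, 1, 2, 3].
Step 2: list() collects all values.
Therefore output = [0, 1, 2, 3].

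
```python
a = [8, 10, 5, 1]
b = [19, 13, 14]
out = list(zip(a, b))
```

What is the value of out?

Step 1: zip stops at shortest (len(a)=4, len(b)=3):
  Index 0: (8, 19)
  Index 1: (10, 13)
  Index 2: (5, 14)
Step 2: Last element of a (1) has no pair, dropped.
Therefore out = [(8, 19), (10, 13), (5, 14)].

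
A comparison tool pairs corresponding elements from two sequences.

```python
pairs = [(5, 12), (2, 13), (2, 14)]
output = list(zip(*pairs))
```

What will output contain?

Step 1: zip(*pairs) transposes: unzips [(5, 12), (2, 13), (2, 14)] into separate sequences.
Step 2: First elements: (5, 2, 2), second elements: (12, 13, 14).
Therefore output = [(5, 2, 2), (12, 13, 14)].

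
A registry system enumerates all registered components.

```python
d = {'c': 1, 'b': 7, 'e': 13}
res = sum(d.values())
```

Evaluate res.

Step 1: d.values() = [1, 7, 13].
Step 2: sum = 21.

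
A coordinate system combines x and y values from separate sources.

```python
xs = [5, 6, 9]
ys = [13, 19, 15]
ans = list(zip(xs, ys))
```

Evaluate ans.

Step 1: zip pairs elements at same index:
  Index 0: (5, 13)
  Index 1: (6, 19)
  Index 2: (9, 15)
Therefore ans = [(5, 13), (6, 19), (9, 15)].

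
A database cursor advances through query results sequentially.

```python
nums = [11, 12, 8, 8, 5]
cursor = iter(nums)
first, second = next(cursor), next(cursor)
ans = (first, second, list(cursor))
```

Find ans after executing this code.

Step 1: Create iterator over [11, 12, 8, 8, 5].
Step 2: first = 11, second = 12.
Step 3: Remaining elements: [8, 8, 5].
Therefore ans = (11, 12, [8, 8, 5]).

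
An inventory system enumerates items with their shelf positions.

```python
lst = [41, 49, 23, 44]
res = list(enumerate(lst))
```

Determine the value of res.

Step 1: enumerate pairs each element with its index:
  (0, 41)
  (1, 49)
  (2, 23)
  (3, 44)
Therefore res = [(0, 41), (1, 49), (2, 23), (3, 44)].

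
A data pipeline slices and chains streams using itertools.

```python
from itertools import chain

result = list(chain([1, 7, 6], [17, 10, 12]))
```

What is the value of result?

Step 1: chain() concatenates iterables: [1, 7, 6] + [17, 10, 12].
Therefore result = [1, 7, 6, 17, 10, 12].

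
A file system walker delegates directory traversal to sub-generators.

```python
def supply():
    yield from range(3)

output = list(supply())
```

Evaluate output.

Step 1: yield from delegates to the iterable, yielding each element.
Step 2: Collected values: [0, 1, 2].
Therefore output = [0, 1, 2].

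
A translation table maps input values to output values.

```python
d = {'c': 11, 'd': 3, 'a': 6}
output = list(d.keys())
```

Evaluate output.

Step 1: d.keys() returns the dictionary keys in insertion order.
Therefore output = ['c', 'd', 'a'].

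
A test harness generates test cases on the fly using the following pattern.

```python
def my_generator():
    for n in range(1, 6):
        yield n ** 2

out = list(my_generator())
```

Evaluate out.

Step 1: For each n in range(1, 6), yield n**2:
  n=1: yield 1**2 = 1
  n=2: yield 2**2 = 4
  n=3: yield 3**2 = 9
  n=4: yield 4**2 = 16
  n=5: yield 5**2 = 25
Therefore out = [1, 4, 9, 16, 25].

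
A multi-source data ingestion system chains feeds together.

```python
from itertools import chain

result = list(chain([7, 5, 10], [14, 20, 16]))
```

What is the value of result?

Step 1: chain() concatenates iterables: [7, 5, 10] + [14, 20, 16].
Therefore result = [7, 5, 10, 14, 20, 16].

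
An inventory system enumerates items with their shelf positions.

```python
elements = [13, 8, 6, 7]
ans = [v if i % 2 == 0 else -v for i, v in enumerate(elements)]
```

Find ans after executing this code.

Step 1: For each (i, v), keep v if i is even, negate if odd:
  i=0 (even): keep 13
  i=1 (odd): negate to -8
  i=2 (even): keep 6
  i=3 (odd): negate to -7
Therefore ans = [13, -8, 6, -7].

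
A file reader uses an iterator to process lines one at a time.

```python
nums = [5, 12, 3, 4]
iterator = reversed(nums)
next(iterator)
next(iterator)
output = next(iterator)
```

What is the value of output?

Step 1: reversed([5, 12, 3, 4]) gives iterator: [4, 3, 12, 5].
Step 2: First next() = 4, second next() = 3.
Step 3: Third next() = 12.
Therefore output = 12.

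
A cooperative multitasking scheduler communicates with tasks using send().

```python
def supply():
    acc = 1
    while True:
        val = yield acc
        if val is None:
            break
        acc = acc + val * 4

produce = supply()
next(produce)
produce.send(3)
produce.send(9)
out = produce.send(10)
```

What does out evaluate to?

Step 1: next() -> yield acc=1.
Step 2: send(3) -> val=3, acc = 1 + 3*4 = 13, yield 13.
Step 3: send(9) -> val=9, acc = 13 + 9*4 = 49, yield 49.
Step 4: send(10) -> val=10, acc = 49 + 10*4 = 89, yield 89.
Therefore out = 89.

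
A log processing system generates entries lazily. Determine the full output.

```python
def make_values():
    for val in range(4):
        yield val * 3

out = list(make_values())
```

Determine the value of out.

Step 1: For each val in range(4), yield val * 3:
  val=0: yield 0 * 3 = 0
  val=1: yield 1 * 3 = 3
  val=2: yield 2 * 3 = 6
  val=3: yield 3 * 3 = 9
Therefore out = [0, 3, 6, 9].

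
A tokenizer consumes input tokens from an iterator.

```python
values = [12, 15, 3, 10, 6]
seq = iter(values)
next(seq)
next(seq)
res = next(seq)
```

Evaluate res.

Step 1: Create iterator over [12, 15, 3, 10, 6].
Step 2: next() consumes 12.
Step 3: next() consumes 15.
Step 4: next() returns 3.
Therefore res = 3.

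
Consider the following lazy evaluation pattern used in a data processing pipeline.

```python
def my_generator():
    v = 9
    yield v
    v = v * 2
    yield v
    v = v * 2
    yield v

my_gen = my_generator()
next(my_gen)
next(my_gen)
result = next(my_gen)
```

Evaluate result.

Step 1: Trace through generator execution:
  Yield 1: v starts at 9, yield 9
  Yield 2: v = 9 * 2 = 18, yield 18
  Yield 3: v = 18 * 2 = 36, yield 36
Step 2: First next() gets 9, second next() gets the second value, third next() yields 36.
Therefore result = 36.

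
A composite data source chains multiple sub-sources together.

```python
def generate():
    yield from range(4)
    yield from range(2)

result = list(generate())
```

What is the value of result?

Step 1: Trace yields in order:
  yield 0
  yield 1
  yield 2
  yield 3
  yield 0
  yield 1
Therefore result = [0, 1, 2, 3, 0, 1].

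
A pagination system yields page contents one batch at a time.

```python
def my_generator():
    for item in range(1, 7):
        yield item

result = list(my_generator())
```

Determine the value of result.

Step 1: The generator yields each value from range(1, 7).
Step 2: list() consumes all yields: [1, 2, 3, 4, 5, 6].
Therefore result = [1, 2, 3, 4, 5, 6].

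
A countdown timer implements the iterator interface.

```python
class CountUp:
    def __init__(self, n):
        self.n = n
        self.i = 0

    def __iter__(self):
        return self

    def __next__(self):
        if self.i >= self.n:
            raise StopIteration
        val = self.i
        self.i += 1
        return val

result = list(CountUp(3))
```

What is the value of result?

Step 1: CountUp(3) creates an iterator counting 0 to 2.
Step 2: list() consumes all values: [0, 1, 2].
Therefore result = [0, 1, 2].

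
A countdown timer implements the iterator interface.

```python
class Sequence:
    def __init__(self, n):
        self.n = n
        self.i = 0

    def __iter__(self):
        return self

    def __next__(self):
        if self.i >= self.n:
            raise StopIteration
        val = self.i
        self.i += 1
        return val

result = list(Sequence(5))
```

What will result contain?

Step 1: Sequence(5) creates an iterator counting 0 to 4.
Step 2: list() consumes all values: [0, 1, 2, 3, 4].
Therefore result = [0, 1, 2, 3, 4].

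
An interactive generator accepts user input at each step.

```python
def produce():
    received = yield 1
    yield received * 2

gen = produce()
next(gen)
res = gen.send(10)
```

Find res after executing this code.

Step 1: next(gen) advances to first yield, producing 1.
Step 2: send(10) resumes, received = 10.
Step 3: yield received * 2 = 10 * 2 = 20.
Therefore res = 20.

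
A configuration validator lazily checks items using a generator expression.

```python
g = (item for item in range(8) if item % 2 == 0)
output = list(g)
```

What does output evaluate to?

Step 1: Filter range(8) keeping only even values:
  item=0: even, included
  item=1: odd, excluded
  item=2: even, included
  item=3: odd, excluded
  item=4: even, included
  item=5: odd, excluded
  item=6: even, included
  item=7: odd, excluded
Therefore output = [0, 2, 4, 6].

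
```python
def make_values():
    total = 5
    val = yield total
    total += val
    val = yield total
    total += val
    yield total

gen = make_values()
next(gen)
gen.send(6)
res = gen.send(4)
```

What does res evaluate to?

Step 1: next() -> yield total=5.
Step 2: send(6) -> val=6, total = 5+6 = 11, yield 11.
Step 3: send(4) -> val=4, total = 11+4 = 15, yield 15.
Therefore res = 15.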